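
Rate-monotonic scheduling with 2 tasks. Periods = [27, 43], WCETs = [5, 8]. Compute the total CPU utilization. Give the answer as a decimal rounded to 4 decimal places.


Compute individual utilizations (exact fractions):
  Task 1: C/T = 5/27 (approx. 0.1852)
  Task 2: C/T = 8/43 (approx. 0.186)
Total utilization U = 5/27 + 8/43 = 431/1161
Rounded to 4 decimal places: U = 0.3712
RM (Liu & Layland) bound for 2 tasks = 0.828427; compare with U = 431/1161 (approx. 0.371232)
U <= bound, so schedulable by RM sufficient condition.

0.3712


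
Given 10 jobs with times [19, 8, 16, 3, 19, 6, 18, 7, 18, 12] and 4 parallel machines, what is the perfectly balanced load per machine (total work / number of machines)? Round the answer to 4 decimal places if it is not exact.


Total processing time = 19 + 8 + 16 + 3 + 19 + 6 + 18 + 7 + 18 + 12 = 126
Number of machines = 4
Ideal balanced load = 126 / 4 = 31.5

31.5


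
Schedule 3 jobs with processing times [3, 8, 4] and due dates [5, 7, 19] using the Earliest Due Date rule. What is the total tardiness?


Sort by due date (EDD order): [(3, 5), (8, 7), (4, 19)]
Compute completion times and tardiness:
  Job 1: p=3, d=5, C=3, tardiness=max(0,3-5)=0
  Job 2: p=8, d=7, C=11, tardiness=max(0,11-7)=4
  Job 3: p=4, d=19, C=15, tardiness=max(0,15-19)=0
Total tardiness = 4

4


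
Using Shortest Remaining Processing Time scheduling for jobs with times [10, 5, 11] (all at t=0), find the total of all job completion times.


Since all jobs arrive at t=0, SRPT equals SPT ordering.
SPT order: [5, 10, 11]
Completion times:
  Job 1: p=5, C=5
  Job 2: p=10, C=15
  Job 3: p=11, C=26
Total completion time = 5 + 15 + 26 = 46

46


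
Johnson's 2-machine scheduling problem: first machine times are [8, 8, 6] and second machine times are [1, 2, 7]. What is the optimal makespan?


Apply Johnson's rule:
  Group 1 (a <= b): [(3, 6, 7)]
  Group 2 (a > b): [(2, 8, 2), (1, 8, 1)]
Optimal job order: [3, 2, 1]
Schedule:
  Job 3: M1 done at 6, M2 done at 13
  Job 2: M1 done at 14, M2 done at 16
  Job 1: M1 done at 22, M2 done at 23
Makespan = 23

23


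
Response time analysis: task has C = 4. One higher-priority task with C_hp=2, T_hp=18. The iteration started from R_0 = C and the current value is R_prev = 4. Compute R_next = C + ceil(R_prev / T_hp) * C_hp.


R_next = C + ceil(R_prev / T_hp) * C_hp
ceil(4 / 18) = ceil(0.2222) = 1
Interference = 1 * 2 = 2
R_next = 4 + 2 = 6

6


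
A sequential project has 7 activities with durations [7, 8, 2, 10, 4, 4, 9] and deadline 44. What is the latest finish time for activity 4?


LF(activity 4) = deadline - sum of successor durations
Successors: activities 5 through 7 with durations [4, 4, 9]
Sum of successor durations = 17
LF = 44 - 17 = 27

27


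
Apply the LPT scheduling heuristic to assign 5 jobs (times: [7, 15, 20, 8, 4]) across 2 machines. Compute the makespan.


Sort jobs in decreasing order (LPT): [20, 15, 8, 7, 4]
Assign each job to the least loaded machine:
  Machine 1: jobs [20, 7], load = 27
  Machine 2: jobs [15, 8, 4], load = 27
Makespan = max load = 27

27


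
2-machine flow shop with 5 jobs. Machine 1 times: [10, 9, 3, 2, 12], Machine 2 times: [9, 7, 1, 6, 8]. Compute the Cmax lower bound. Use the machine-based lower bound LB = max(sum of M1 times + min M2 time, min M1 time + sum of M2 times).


LB1 = sum(M1 times) + min(M2 times) = 36 + 1 = 37
LB2 = min(M1 times) + sum(M2 times) = 2 + 31 = 33
Lower bound = max(LB1, LB2) = max(37, 33) = 37

37


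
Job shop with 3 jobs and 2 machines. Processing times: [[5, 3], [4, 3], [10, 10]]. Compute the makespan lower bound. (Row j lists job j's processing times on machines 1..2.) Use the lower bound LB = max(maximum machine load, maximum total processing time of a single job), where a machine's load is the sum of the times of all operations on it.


Machine loads:
  Machine 1: 5 + 4 + 10 = 19
  Machine 2: 3 + 3 + 10 = 16
Max machine load = 19
Job totals:
  Job 1: 8
  Job 2: 7
  Job 3: 20
Max job total = 20
Lower bound = max(19, 20) = 20

20


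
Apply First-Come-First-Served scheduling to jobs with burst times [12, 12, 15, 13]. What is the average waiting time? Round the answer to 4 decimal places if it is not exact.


FCFS order (as given): [12, 12, 15, 13]
Waiting times:
  Job 1: wait = 0
  Job 2: wait = 12
  Job 3: wait = 24
  Job 4: wait = 39
Sum of waiting times = 75
Average waiting time = 75/4 = 18.75

18.75


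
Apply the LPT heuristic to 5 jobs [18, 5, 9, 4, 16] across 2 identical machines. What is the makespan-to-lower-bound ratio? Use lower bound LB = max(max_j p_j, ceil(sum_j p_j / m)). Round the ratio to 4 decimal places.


LPT order: [18, 16, 9, 5, 4]
Machine loads after assignment: [27, 25]
LPT makespan = 27
Lower bound = max(max_job, ceil(total/2)) = max(18, 26) = 26
Ratio = 27 / 26 = 1.0385

1.0385


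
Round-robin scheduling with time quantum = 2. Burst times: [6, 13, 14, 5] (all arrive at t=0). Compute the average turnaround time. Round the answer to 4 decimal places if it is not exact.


Time quantum = 2
Execution trace:
  J1 runs 2 units, time = 2
  J2 runs 2 units, time = 4
  J3 runs 2 units, time = 6
  J4 runs 2 units, time = 8
  J1 runs 2 units, time = 10
  J2 runs 2 units, time = 12
  J3 runs 2 units, time = 14
  J4 runs 2 units, time = 16
  J1 runs 2 units, time = 18
  J2 runs 2 units, time = 20
  J3 runs 2 units, time = 22
  J4 runs 1 units, time = 23
  J2 runs 2 units, time = 25
  J3 runs 2 units, time = 27
  J2 runs 2 units, time = 29
  J3 runs 2 units, time = 31
  J2 runs 2 units, time = 33
  J3 runs 2 units, time = 35
  J2 runs 1 units, time = 36
  J3 runs 2 units, time = 38
Finish times: [18, 36, 38, 23]
Average turnaround = 115/4 = 28.75

28.75


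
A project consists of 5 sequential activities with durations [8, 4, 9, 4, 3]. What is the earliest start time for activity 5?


Activity 5 starts after activities 1 through 4 complete.
Predecessor durations: [8, 4, 9, 4]
ES = 8 + 4 + 9 + 4 = 25

25


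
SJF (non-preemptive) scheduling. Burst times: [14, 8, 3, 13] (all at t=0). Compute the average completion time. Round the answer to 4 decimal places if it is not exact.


SJF order (ascending): [3, 8, 13, 14]
Completion times:
  Job 1: burst=3, C=3
  Job 2: burst=8, C=11
  Job 3: burst=13, C=24
  Job 4: burst=14, C=38
Average completion = 76/4 = 19.0

19.0


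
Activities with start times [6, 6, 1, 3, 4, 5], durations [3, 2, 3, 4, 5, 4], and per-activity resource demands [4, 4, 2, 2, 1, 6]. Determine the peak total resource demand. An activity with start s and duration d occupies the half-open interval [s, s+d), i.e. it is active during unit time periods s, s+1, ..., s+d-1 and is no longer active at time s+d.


Each activity i is active on [start_i, start_i + duration_i).
Compute total resource usage per time slot:
  t=0: active resources = [], total = 0
  t=1: active resources = [2], total = 2
  t=2: active resources = [2], total = 2
  t=3: active resources = [2, 2], total = 4
  t=4: active resources = [2, 1], total = 3
  t=5: active resources = [2, 1, 6], total = 9
  t=6: active resources = [4, 4, 2, 1, 6], total = 17
  t=7: active resources = [4, 4, 1, 6], total = 15
  t=8: active resources = [4, 1, 6], total = 11
Peak resource demand = 17

17


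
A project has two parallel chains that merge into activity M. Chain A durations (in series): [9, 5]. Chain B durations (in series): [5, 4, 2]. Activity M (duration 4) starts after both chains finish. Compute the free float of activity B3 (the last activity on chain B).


ES(B3) = sum of predecessors on chain B = 9
EF(B3) = ES + duration = 9 + 2 = 11
Successor of B3 is M. ES(M) = max(sum(A), sum(B)) = max(14, 11) = 14
Free float = ES(successor) - EF(current) = 14 - 11 = 3

3


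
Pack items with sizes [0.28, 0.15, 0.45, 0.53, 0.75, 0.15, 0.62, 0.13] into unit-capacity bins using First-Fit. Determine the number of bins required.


Place items sequentially using First-Fit:
  Item 0.28 -> new Bin 1
  Item 0.15 -> Bin 1 (now 0.43)
  Item 0.45 -> Bin 1 (now 0.88)
  Item 0.53 -> new Bin 2
  Item 0.75 -> new Bin 3
  Item 0.15 -> Bin 2 (now 0.68)
  Item 0.62 -> new Bin 4
  Item 0.13 -> Bin 2 (now 0.81)
Total bins used = 4

4


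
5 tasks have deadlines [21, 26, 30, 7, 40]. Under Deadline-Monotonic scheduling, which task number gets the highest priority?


Sort tasks by relative deadline (ascending):
  Task 4: deadline = 7
  Task 1: deadline = 21
  Task 2: deadline = 26
  Task 3: deadline = 30
  Task 5: deadline = 40
Priority order (highest first): [4, 1, 2, 3, 5]
Highest priority task = 4

4


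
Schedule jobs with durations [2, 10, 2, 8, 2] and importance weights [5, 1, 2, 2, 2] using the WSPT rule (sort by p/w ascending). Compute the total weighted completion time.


Compute p/w ratios and sort ascending (WSPT): [(2, 5), (2, 2), (2, 2), (8, 2), (10, 1)]
Compute weighted completion times:
  Job (p=2,w=5): C=2, w*C=5*2=10
  Job (p=2,w=2): C=4, w*C=2*4=8
  Job (p=2,w=2): C=6, w*C=2*6=12
  Job (p=8,w=2): C=14, w*C=2*14=28
  Job (p=10,w=1): C=24, w*C=1*24=24
Total weighted completion time = 82

82


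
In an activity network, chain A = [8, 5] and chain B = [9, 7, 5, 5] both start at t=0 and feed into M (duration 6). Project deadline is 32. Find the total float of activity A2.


Forward pass: ES(A2) = sum of predecessors on chain A = 8
EF = ES + duration = 8 + 5 = 13
Backward pass: LF(M) = deadline = 32; LS(M) = 32 - 6 = 26
LF(A2) = LS(M) - sum(successors on chain A) = 26 - 0 = 26
LS = LF - duration = 26 - 5 = 21
Total float = LS - ES = 21 - 8 = 13

13


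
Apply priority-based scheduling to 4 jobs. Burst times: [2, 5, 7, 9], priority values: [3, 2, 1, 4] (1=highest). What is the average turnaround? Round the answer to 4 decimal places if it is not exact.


Sort by priority (ascending = highest first):
Order: [(1, 7), (2, 5), (3, 2), (4, 9)]
Completion times:
  Priority 1, burst=7, C=7
  Priority 2, burst=5, C=12
  Priority 3, burst=2, C=14
  Priority 4, burst=9, C=23
Average turnaround = 56/4 = 14.0

14.0


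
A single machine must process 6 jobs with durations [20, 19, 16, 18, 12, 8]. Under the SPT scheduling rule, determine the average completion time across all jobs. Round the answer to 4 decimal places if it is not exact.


Sort jobs by processing time (SPT order): [8, 12, 16, 18, 19, 20]
Compute completion times sequentially:
  Job 1: processing = 8, completes at 8
  Job 2: processing = 12, completes at 20
  Job 3: processing = 16, completes at 36
  Job 4: processing = 18, completes at 54
  Job 5: processing = 19, completes at 73
  Job 6: processing = 20, completes at 93
Sum of completion times = 284
Average completion time = 284/6 = 47.3333

47.3333


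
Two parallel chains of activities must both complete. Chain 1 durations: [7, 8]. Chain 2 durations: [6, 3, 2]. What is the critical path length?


Path A total = 7 + 8 = 15
Path B total = 6 + 3 + 2 = 11
Critical path = longest path = max(15, 11) = 15

15


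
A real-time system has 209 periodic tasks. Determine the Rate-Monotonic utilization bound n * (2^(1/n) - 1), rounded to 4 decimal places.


Compute 2^(1/209) = 1.0033219993
Subtract 1: 1.0033219993 - 1 = 0.0033219993
Multiply by n: 209 * 0.0033219993 = 0.6942978537
Round to 4 dp: 0.6943

0.6943


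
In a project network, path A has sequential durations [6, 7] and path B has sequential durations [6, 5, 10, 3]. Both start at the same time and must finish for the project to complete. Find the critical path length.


Path A total = 6 + 7 = 13
Path B total = 6 + 5 + 10 + 3 = 24
Critical path = longest path = max(13, 24) = 24

24


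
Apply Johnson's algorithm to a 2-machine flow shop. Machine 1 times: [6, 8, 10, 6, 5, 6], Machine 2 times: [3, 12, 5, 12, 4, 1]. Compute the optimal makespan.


Apply Johnson's rule:
  Group 1 (a <= b): [(4, 6, 12), (2, 8, 12)]
  Group 2 (a > b): [(3, 10, 5), (5, 5, 4), (1, 6, 3), (6, 6, 1)]
Optimal job order: [4, 2, 3, 5, 1, 6]
Schedule:
  Job 4: M1 done at 6, M2 done at 18
  Job 2: M1 done at 14, M2 done at 30
  Job 3: M1 done at 24, M2 done at 35
  Job 5: M1 done at 29, M2 done at 39
  Job 1: M1 done at 35, M2 done at 42
  Job 6: M1 done at 41, M2 done at 43
Makespan = 43

43


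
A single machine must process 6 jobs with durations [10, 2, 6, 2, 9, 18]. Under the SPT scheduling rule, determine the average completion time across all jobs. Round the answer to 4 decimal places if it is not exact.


Sort jobs by processing time (SPT order): [2, 2, 6, 9, 10, 18]
Compute completion times sequentially:
  Job 1: processing = 2, completes at 2
  Job 2: processing = 2, completes at 4
  Job 3: processing = 6, completes at 10
  Job 4: processing = 9, completes at 19
  Job 5: processing = 10, completes at 29
  Job 6: processing = 18, completes at 47
Sum of completion times = 111
Average completion time = 111/6 = 18.5

18.5


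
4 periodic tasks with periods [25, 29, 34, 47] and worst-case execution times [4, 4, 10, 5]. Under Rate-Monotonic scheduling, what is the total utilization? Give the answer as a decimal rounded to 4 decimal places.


Compute individual utilizations (exact fractions):
  Task 1: C/T = 4/25 (approx. 0.16)
  Task 2: C/T = 4/29 (approx. 0.1379)
  Task 3: C/T = 10/34 = 5/17 (approx. 0.2941)
  Task 4: C/T = 5/47 (approx. 0.1064)
Total utilization U = 4/25 + 4/29 + 5/17 + 5/47 = 404584/579275
Rounded to 4 decimal places: U = 0.6984
RM (Liu & Layland) bound for 4 tasks = 0.756828; compare with U = 404584/579275 (approx. 0.698432)
U <= bound, so schedulable by RM sufficient condition.

0.6984


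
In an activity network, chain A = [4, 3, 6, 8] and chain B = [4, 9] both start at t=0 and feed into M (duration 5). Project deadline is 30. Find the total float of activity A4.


Forward pass: ES(A4) = sum of predecessors on chain A = 13
EF = ES + duration = 13 + 8 = 21
Backward pass: LF(M) = deadline = 30; LS(M) = 30 - 5 = 25
LF(A4) = LS(M) - sum(successors on chain A) = 25 - 0 = 25
LS = LF - duration = 25 - 8 = 17
Total float = LS - ES = 17 - 13 = 4

4


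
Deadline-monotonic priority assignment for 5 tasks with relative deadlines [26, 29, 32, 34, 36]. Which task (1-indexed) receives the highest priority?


Sort tasks by relative deadline (ascending):
  Task 1: deadline = 26
  Task 2: deadline = 29
  Task 3: deadline = 32
  Task 4: deadline = 34
  Task 5: deadline = 36
Priority order (highest first): [1, 2, 3, 4, 5]
Highest priority task = 1

1


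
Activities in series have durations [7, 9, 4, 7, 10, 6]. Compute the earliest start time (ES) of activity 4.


Activity 4 starts after activities 1 through 3 complete.
Predecessor durations: [7, 9, 4]
ES = 7 + 9 + 4 = 20

20


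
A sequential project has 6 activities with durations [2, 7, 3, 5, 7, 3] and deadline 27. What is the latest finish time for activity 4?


LF(activity 4) = deadline - sum of successor durations
Successors: activities 5 through 6 with durations [7, 3]
Sum of successor durations = 10
LF = 27 - 10 = 17

17


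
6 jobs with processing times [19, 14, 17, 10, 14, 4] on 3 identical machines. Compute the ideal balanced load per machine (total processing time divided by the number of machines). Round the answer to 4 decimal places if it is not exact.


Total processing time = 19 + 14 + 17 + 10 + 14 + 4 = 78
Number of machines = 3
Ideal balanced load = 78 / 3 = 26.0

26.0


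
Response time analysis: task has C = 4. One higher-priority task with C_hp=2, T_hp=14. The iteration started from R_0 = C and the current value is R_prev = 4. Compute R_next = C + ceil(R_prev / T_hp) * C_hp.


R_next = C + ceil(R_prev / T_hp) * C_hp
ceil(4 / 14) = ceil(0.2857) = 1
Interference = 1 * 2 = 2
R_next = 4 + 2 = 6

6


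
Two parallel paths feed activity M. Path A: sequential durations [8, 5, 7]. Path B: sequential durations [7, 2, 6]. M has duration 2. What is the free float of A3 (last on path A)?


ES(A3) = sum of predecessors on chain A = 13
EF(A3) = ES + duration = 13 + 7 = 20
Successor of A3 is M. ES(M) = max(sum(A), sum(B)) = max(20, 15) = 20
Free float = ES(successor) - EF(current) = 20 - 20 = 0

0


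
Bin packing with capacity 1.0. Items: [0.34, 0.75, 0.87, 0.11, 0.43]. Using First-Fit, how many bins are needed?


Place items sequentially using First-Fit:
  Item 0.34 -> new Bin 1
  Item 0.75 -> new Bin 2
  Item 0.87 -> new Bin 3
  Item 0.11 -> Bin 1 (now 0.45)
  Item 0.43 -> Bin 1 (now 0.88)
Total bins used = 3

3


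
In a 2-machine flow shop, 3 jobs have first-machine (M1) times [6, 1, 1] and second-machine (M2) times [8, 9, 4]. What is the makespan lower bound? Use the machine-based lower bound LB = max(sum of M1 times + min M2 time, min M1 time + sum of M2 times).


LB1 = sum(M1 times) + min(M2 times) = 8 + 4 = 12
LB2 = min(M1 times) + sum(M2 times) = 1 + 21 = 22
Lower bound = max(LB1, LB2) = max(12, 22) = 22

22


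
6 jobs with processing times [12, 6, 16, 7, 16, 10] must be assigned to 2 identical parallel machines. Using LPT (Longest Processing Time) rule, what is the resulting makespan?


Sort jobs in decreasing order (LPT): [16, 16, 12, 10, 7, 6]
Assign each job to the least loaded machine:
  Machine 1: jobs [16, 12, 6], load = 34
  Machine 2: jobs [16, 10, 7], load = 33
Makespan = max load = 34

34


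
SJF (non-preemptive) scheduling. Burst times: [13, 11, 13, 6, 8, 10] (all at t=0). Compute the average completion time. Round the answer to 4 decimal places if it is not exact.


SJF order (ascending): [6, 8, 10, 11, 13, 13]
Completion times:
  Job 1: burst=6, C=6
  Job 2: burst=8, C=14
  Job 3: burst=10, C=24
  Job 4: burst=11, C=35
  Job 5: burst=13, C=48
  Job 6: burst=13, C=61
Average completion = 188/6 = 31.3333

31.3333


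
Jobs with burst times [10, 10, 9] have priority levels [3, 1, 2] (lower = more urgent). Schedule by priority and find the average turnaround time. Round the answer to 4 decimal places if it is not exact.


Sort by priority (ascending = highest first):
Order: [(1, 10), (2, 9), (3, 10)]
Completion times:
  Priority 1, burst=10, C=10
  Priority 2, burst=9, C=19
  Priority 3, burst=10, C=29
Average turnaround = 58/3 = 19.3333

19.3333


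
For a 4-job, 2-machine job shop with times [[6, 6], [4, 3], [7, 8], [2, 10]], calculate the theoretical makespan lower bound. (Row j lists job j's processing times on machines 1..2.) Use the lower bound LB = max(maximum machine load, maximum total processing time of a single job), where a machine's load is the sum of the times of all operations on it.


Machine loads:
  Machine 1: 6 + 4 + 7 + 2 = 19
  Machine 2: 6 + 3 + 8 + 10 = 27
Max machine load = 27
Job totals:
  Job 1: 12
  Job 2: 7
  Job 3: 15
  Job 4: 12
Max job total = 15
Lower bound = max(27, 15) = 27

27


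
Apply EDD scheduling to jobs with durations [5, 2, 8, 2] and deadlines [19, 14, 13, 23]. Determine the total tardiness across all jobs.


Sort by due date (EDD order): [(8, 13), (2, 14), (5, 19), (2, 23)]
Compute completion times and tardiness:
  Job 1: p=8, d=13, C=8, tardiness=max(0,8-13)=0
  Job 2: p=2, d=14, C=10, tardiness=max(0,10-14)=0
  Job 3: p=5, d=19, C=15, tardiness=max(0,15-19)=0
  Job 4: p=2, d=23, C=17, tardiness=max(0,17-23)=0
Total tardiness = 0

0


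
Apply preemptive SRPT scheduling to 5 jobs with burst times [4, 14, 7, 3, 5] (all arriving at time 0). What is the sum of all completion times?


Since all jobs arrive at t=0, SRPT equals SPT ordering.
SPT order: [3, 4, 5, 7, 14]
Completion times:
  Job 1: p=3, C=3
  Job 2: p=4, C=7
  Job 3: p=5, C=12
  Job 4: p=7, C=19
  Job 5: p=14, C=33
Total completion time = 3 + 7 + 12 + 19 + 33 = 74

74


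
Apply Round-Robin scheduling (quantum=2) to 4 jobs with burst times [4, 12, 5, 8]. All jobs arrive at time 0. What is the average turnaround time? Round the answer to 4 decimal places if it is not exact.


Time quantum = 2
Execution trace:
  J1 runs 2 units, time = 2
  J2 runs 2 units, time = 4
  J3 runs 2 units, time = 6
  J4 runs 2 units, time = 8
  J1 runs 2 units, time = 10
  J2 runs 2 units, time = 12
  J3 runs 2 units, time = 14
  J4 runs 2 units, time = 16
  J2 runs 2 units, time = 18
  J3 runs 1 units, time = 19
  J4 runs 2 units, time = 21
  J2 runs 2 units, time = 23
  J4 runs 2 units, time = 25
  J2 runs 2 units, time = 27
  J2 runs 2 units, time = 29
Finish times: [10, 29, 19, 25]
Average turnaround = 83/4 = 20.75

20.75


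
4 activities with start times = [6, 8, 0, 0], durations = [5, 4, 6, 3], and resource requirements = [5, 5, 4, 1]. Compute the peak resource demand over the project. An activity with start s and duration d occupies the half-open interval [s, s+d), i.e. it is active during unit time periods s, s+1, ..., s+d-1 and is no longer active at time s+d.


Each activity i is active on [start_i, start_i + duration_i).
Compute total resource usage per time slot:
  t=0: active resources = [4, 1], total = 5
  t=1: active resources = [4, 1], total = 5
  t=2: active resources = [4, 1], total = 5
  t=3: active resources = [4], total = 4
  t=4: active resources = [4], total = 4
  t=5: active resources = [4], total = 4
  t=6: active resources = [5], total = 5
  t=7: active resources = [5], total = 5
  t=8: active resources = [5, 5], total = 10
  t=9: active resources = [5, 5], total = 10
  t=10: active resources = [5, 5], total = 10
  t=11: active resources = [5], total = 5
Peak resource demand = 10

10


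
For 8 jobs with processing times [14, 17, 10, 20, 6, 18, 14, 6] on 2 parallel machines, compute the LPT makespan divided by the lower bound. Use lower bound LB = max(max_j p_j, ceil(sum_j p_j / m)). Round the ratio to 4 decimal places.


LPT order: [20, 18, 17, 14, 14, 10, 6, 6]
Machine loads after assignment: [54, 51]
LPT makespan = 54
Lower bound = max(max_job, ceil(total/2)) = max(20, 53) = 53
Ratio = 54 / 53 = 1.0189

1.0189


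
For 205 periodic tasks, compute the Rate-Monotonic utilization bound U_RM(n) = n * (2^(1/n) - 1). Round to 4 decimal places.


Compute 2^(1/205) = 1.0033869285
Subtract 1: 1.0033869285 - 1 = 0.0033869285
Multiply by n: 205 * 0.0033869285 = 0.6943203425
Round to 4 dp: 0.6943

0.6943


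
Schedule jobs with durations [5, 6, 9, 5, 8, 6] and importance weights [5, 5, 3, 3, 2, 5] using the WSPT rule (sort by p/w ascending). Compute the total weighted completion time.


Compute p/w ratios and sort ascending (WSPT): [(5, 5), (6, 5), (6, 5), (5, 3), (9, 3), (8, 2)]
Compute weighted completion times:
  Job (p=5,w=5): C=5, w*C=5*5=25
  Job (p=6,w=5): C=11, w*C=5*11=55
  Job (p=6,w=5): C=17, w*C=5*17=85
  Job (p=5,w=3): C=22, w*C=3*22=66
  Job (p=9,w=3): C=31, w*C=3*31=93
  Job (p=8,w=2): C=39, w*C=2*39=78
Total weighted completion time = 402

402


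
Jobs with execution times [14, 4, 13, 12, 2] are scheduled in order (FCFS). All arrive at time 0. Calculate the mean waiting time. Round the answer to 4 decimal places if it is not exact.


FCFS order (as given): [14, 4, 13, 12, 2]
Waiting times:
  Job 1: wait = 0
  Job 2: wait = 14
  Job 3: wait = 18
  Job 4: wait = 31
  Job 5: wait = 43
Sum of waiting times = 106
Average waiting time = 106/5 = 21.2

21.2


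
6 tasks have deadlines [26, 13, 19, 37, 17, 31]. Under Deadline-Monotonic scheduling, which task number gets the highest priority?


Sort tasks by relative deadline (ascending):
  Task 2: deadline = 13
  Task 5: deadline = 17
  Task 3: deadline = 19
  Task 1: deadline = 26
  Task 6: deadline = 31
  Task 4: deadline = 37
Priority order (highest first): [2, 5, 3, 1, 6, 4]
Highest priority task = 2

2


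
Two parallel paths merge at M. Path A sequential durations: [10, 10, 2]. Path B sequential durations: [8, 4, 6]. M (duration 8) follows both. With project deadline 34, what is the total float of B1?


Forward pass: ES(B1) = sum of predecessors on chain B = 0
EF = ES + duration = 0 + 8 = 8
Backward pass: LF(M) = deadline = 34; LS(M) = 34 - 8 = 26
LF(B1) = LS(M) - sum(successors on chain B) = 26 - 10 = 16
LS = LF - duration = 16 - 8 = 8
Total float = LS - ES = 8 - 0 = 8

8


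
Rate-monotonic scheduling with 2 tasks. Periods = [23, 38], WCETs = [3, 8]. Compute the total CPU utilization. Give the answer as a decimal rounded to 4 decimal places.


Compute individual utilizations (exact fractions):
  Task 1: C/T = 3/23 (approx. 0.1304)
  Task 2: C/T = 8/38 = 4/19 (approx. 0.2105)
Total utilization U = 3/23 + 4/19 = 149/437
Rounded to 4 decimal places: U = 0.3410
RM (Liu & Layland) bound for 2 tasks = 0.828427; compare with U = 149/437 (approx. 0.340961)
U <= bound, so schedulable by RM sufficient condition.

0.3410


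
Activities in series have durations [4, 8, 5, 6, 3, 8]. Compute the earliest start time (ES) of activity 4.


Activity 4 starts after activities 1 through 3 complete.
Predecessor durations: [4, 8, 5]
ES = 4 + 8 + 5 = 17

17


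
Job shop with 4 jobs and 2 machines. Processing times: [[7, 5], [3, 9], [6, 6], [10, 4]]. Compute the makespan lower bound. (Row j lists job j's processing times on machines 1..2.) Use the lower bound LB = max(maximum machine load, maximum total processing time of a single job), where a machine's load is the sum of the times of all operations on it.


Machine loads:
  Machine 1: 7 + 3 + 6 + 10 = 26
  Machine 2: 5 + 9 + 6 + 4 = 24
Max machine load = 26
Job totals:
  Job 1: 12
  Job 2: 12
  Job 3: 12
  Job 4: 14
Max job total = 14
Lower bound = max(26, 14) = 26

26


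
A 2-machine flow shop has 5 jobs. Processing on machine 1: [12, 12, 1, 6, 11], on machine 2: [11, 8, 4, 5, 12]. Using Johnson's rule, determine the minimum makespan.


Apply Johnson's rule:
  Group 1 (a <= b): [(3, 1, 4), (5, 11, 12)]
  Group 2 (a > b): [(1, 12, 11), (2, 12, 8), (4, 6, 5)]
Optimal job order: [3, 5, 1, 2, 4]
Schedule:
  Job 3: M1 done at 1, M2 done at 5
  Job 5: M1 done at 12, M2 done at 24
  Job 1: M1 done at 24, M2 done at 35
  Job 2: M1 done at 36, M2 done at 44
  Job 4: M1 done at 42, M2 done at 49
Makespan = 49

49


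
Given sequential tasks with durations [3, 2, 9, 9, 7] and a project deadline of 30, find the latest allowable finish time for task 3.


LF(activity 3) = deadline - sum of successor durations
Successors: activities 4 through 5 with durations [9, 7]
Sum of successor durations = 16
LF = 30 - 16 = 14

14


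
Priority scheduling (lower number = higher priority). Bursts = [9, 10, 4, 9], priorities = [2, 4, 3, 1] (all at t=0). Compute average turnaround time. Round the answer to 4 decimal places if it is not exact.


Sort by priority (ascending = highest first):
Order: [(1, 9), (2, 9), (3, 4), (4, 10)]
Completion times:
  Priority 1, burst=9, C=9
  Priority 2, burst=9, C=18
  Priority 3, burst=4, C=22
  Priority 4, burst=10, C=32
Average turnaround = 81/4 = 20.25

20.25


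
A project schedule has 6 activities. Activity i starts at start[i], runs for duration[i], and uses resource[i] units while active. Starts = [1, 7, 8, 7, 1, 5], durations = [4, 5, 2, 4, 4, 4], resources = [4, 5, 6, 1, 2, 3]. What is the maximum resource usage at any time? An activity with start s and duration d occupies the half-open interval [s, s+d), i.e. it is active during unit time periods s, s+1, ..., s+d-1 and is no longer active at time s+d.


Each activity i is active on [start_i, start_i + duration_i).
Compute total resource usage per time slot:
  t=0: active resources = [], total = 0
  t=1: active resources = [4, 2], total = 6
  t=2: active resources = [4, 2], total = 6
  t=3: active resources = [4, 2], total = 6
  t=4: active resources = [4, 2], total = 6
  t=5: active resources = [3], total = 3
  t=6: active resources = [3], total = 3
  t=7: active resources = [5, 1, 3], total = 9
  t=8: active resources = [5, 6, 1, 3], total = 15
  t=9: active resources = [5, 6, 1], total = 12
  t=10: active resources = [5, 1], total = 6
  t=11: active resources = [5], total = 5
Peak resource demand = 15

15


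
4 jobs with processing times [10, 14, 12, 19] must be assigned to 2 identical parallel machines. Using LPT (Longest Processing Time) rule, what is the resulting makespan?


Sort jobs in decreasing order (LPT): [19, 14, 12, 10]
Assign each job to the least loaded machine:
  Machine 1: jobs [19, 10], load = 29
  Machine 2: jobs [14, 12], load = 26
Makespan = max load = 29

29


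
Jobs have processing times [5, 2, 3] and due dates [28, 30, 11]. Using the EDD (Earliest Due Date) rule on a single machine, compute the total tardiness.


Sort by due date (EDD order): [(3, 11), (5, 28), (2, 30)]
Compute completion times and tardiness:
  Job 1: p=3, d=11, C=3, tardiness=max(0,3-11)=0
  Job 2: p=5, d=28, C=8, tardiness=max(0,8-28)=0
  Job 3: p=2, d=30, C=10, tardiness=max(0,10-30)=0
Total tardiness = 0

0


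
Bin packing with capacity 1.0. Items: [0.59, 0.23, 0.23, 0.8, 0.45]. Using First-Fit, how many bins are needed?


Place items sequentially using First-Fit:
  Item 0.59 -> new Bin 1
  Item 0.23 -> Bin 1 (now 0.82)
  Item 0.23 -> new Bin 2
  Item 0.8 -> new Bin 3
  Item 0.45 -> Bin 2 (now 0.68)
Total bins used = 3

3


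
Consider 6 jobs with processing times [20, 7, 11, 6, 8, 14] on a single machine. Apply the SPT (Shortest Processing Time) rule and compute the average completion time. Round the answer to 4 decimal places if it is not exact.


Sort jobs by processing time (SPT order): [6, 7, 8, 11, 14, 20]
Compute completion times sequentially:
  Job 1: processing = 6, completes at 6
  Job 2: processing = 7, completes at 13
  Job 3: processing = 8, completes at 21
  Job 4: processing = 11, completes at 32
  Job 5: processing = 14, completes at 46
  Job 6: processing = 20, completes at 66
Sum of completion times = 184
Average completion time = 184/6 = 30.6667

30.6667


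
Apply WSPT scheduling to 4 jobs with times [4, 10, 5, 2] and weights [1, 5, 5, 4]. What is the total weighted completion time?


Compute p/w ratios and sort ascending (WSPT): [(2, 4), (5, 5), (10, 5), (4, 1)]
Compute weighted completion times:
  Job (p=2,w=4): C=2, w*C=4*2=8
  Job (p=5,w=5): C=7, w*C=5*7=35
  Job (p=10,w=5): C=17, w*C=5*17=85
  Job (p=4,w=1): C=21, w*C=1*21=21
Total weighted completion time = 149

149


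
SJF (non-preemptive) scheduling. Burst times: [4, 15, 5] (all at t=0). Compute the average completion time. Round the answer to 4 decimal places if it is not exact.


SJF order (ascending): [4, 5, 15]
Completion times:
  Job 1: burst=4, C=4
  Job 2: burst=5, C=9
  Job 3: burst=15, C=24
Average completion = 37/3 = 12.3333

12.3333


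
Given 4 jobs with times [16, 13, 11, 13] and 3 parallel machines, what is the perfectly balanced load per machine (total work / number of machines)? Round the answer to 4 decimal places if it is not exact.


Total processing time = 16 + 13 + 11 + 13 = 53
Number of machines = 3
Ideal balanced load = 53 / 3 = 17.6667

17.6667


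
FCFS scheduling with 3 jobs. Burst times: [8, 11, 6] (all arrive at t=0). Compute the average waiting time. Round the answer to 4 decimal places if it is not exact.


FCFS order (as given): [8, 11, 6]
Waiting times:
  Job 1: wait = 0
  Job 2: wait = 8
  Job 3: wait = 19
Sum of waiting times = 27
Average waiting time = 27/3 = 9.0

9.0


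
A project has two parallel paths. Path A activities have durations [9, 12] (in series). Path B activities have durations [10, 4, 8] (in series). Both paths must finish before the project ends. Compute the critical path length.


Path A total = 9 + 12 = 21
Path B total = 10 + 4 + 8 = 22
Critical path = longest path = max(21, 22) = 22

22


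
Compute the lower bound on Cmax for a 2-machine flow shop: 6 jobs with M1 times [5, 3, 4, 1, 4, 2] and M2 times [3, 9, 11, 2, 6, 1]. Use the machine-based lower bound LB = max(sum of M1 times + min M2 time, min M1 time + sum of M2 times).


LB1 = sum(M1 times) + min(M2 times) = 19 + 1 = 20
LB2 = min(M1 times) + sum(M2 times) = 1 + 32 = 33
Lower bound = max(LB1, LB2) = max(20, 33) = 33

33


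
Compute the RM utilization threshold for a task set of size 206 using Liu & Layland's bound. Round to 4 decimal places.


Compute 2^(1/206) = 1.0033704594
Subtract 1: 1.0033704594 - 1 = 0.0033704594
Multiply by n: 206 * 0.0033704594 = 0.6943146364
Round to 4 dp: 0.6943

0.6943


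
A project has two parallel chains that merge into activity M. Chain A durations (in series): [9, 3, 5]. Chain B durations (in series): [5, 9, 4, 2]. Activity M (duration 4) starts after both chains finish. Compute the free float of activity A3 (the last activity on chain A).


ES(A3) = sum of predecessors on chain A = 12
EF(A3) = ES + duration = 12 + 5 = 17
Successor of A3 is M. ES(M) = max(sum(A), sum(B)) = max(17, 20) = 20
Free float = ES(successor) - EF(current) = 20 - 17 = 3

3


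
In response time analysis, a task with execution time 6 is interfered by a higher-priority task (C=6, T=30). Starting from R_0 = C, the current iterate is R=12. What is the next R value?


R_next = C + ceil(R_prev / T_hp) * C_hp
ceil(12 / 30) = ceil(0.4) = 1
Interference = 1 * 6 = 6
R_next = 6 + 6 = 12
R_next = R_prev, so the iteration has converged (response time = 12).

12


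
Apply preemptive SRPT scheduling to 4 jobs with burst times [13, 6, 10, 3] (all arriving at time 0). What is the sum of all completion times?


Since all jobs arrive at t=0, SRPT equals SPT ordering.
SPT order: [3, 6, 10, 13]
Completion times:
  Job 1: p=3, C=3
  Job 2: p=6, C=9
  Job 3: p=10, C=19
  Job 4: p=13, C=32
Total completion time = 3 + 9 + 19 + 32 = 63

63


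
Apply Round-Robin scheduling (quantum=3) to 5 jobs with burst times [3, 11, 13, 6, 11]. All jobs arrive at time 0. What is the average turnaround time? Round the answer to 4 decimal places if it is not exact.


Time quantum = 3
Execution trace:
  J1 runs 3 units, time = 3
  J2 runs 3 units, time = 6
  J3 runs 3 units, time = 9
  J4 runs 3 units, time = 12
  J5 runs 3 units, time = 15
  J2 runs 3 units, time = 18
  J3 runs 3 units, time = 21
  J4 runs 3 units, time = 24
  J5 runs 3 units, time = 27
  J2 runs 3 units, time = 30
  J3 runs 3 units, time = 33
  J5 runs 3 units, time = 36
  J2 runs 2 units, time = 38
  J3 runs 3 units, time = 41
  J5 runs 2 units, time = 43
  J3 runs 1 units, time = 44
Finish times: [3, 38, 44, 24, 43]
Average turnaround = 152/5 = 30.4

30.4


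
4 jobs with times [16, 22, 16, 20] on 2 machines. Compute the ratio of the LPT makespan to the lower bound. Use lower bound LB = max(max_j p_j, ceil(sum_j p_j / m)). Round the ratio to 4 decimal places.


LPT order: [22, 20, 16, 16]
Machine loads after assignment: [38, 36]
LPT makespan = 38
Lower bound = max(max_job, ceil(total/2)) = max(22, 37) = 37
Ratio = 38 / 37 = 1.027

1.027


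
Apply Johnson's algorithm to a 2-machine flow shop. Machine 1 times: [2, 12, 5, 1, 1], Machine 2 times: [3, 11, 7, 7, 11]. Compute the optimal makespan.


Apply Johnson's rule:
  Group 1 (a <= b): [(4, 1, 7), (5, 1, 11), (1, 2, 3), (3, 5, 7)]
  Group 2 (a > b): [(2, 12, 11)]
Optimal job order: [4, 5, 1, 3, 2]
Schedule:
  Job 4: M1 done at 1, M2 done at 8
  Job 5: M1 done at 2, M2 done at 19
  Job 1: M1 done at 4, M2 done at 22
  Job 3: M1 done at 9, M2 done at 29
  Job 2: M1 done at 21, M2 done at 40
Makespan = 40

40


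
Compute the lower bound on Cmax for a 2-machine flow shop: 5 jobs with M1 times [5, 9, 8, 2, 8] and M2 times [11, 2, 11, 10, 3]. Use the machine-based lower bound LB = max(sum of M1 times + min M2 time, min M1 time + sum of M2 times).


LB1 = sum(M1 times) + min(M2 times) = 32 + 2 = 34
LB2 = min(M1 times) + sum(M2 times) = 2 + 37 = 39
Lower bound = max(LB1, LB2) = max(34, 39) = 39

39


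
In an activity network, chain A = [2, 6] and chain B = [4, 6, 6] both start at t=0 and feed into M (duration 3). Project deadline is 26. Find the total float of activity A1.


Forward pass: ES(A1) = sum of predecessors on chain A = 0
EF = ES + duration = 0 + 2 = 2
Backward pass: LF(M) = deadline = 26; LS(M) = 26 - 3 = 23
LF(A1) = LS(M) - sum(successors on chain A) = 23 - 6 = 17
LS = LF - duration = 17 - 2 = 15
Total float = LS - ES = 15 - 0 = 15

15


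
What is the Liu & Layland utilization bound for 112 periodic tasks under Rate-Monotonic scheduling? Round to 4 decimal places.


Compute 2^(1/112) = 1.0062080044
Subtract 1: 1.0062080044 - 1 = 0.0062080044
Multiply by n: 112 * 0.0062080044 = 0.6952964928
Round to 4 dp: 0.6953

0.6953


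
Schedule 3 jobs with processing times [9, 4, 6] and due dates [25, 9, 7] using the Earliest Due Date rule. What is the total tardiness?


Sort by due date (EDD order): [(6, 7), (4, 9), (9, 25)]
Compute completion times and tardiness:
  Job 1: p=6, d=7, C=6, tardiness=max(0,6-7)=0
  Job 2: p=4, d=9, C=10, tardiness=max(0,10-9)=1
  Job 3: p=9, d=25, C=19, tardiness=max(0,19-25)=0
Total tardiness = 1

1


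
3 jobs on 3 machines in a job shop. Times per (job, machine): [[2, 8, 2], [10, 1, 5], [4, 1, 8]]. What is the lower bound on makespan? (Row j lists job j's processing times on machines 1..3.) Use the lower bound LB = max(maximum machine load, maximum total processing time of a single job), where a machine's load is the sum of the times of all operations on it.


Machine loads:
  Machine 1: 2 + 10 + 4 = 16
  Machine 2: 8 + 1 + 1 = 10
  Machine 3: 2 + 5 + 8 = 15
Max machine load = 16
Job totals:
  Job 1: 12
  Job 2: 16
  Job 3: 13
Max job total = 16
Lower bound = max(16, 16) = 16

16


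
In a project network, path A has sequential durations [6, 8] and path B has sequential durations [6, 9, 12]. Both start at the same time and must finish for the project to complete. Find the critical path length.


Path A total = 6 + 8 = 14
Path B total = 6 + 9 + 12 = 27
Critical path = longest path = max(14, 27) = 27

27


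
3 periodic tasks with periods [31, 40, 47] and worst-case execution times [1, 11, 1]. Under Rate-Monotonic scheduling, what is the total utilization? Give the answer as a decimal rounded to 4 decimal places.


Compute individual utilizations (exact fractions):
  Task 1: C/T = 1/31 (approx. 0.0323)
  Task 2: C/T = 11/40 (approx. 0.275)
  Task 3: C/T = 1/47 (approx. 0.0213)
Total utilization U = 1/31 + 11/40 + 1/47 = 19147/58280
Rounded to 4 decimal places: U = 0.3285
RM (Liu & Layland) bound for 3 tasks = 0.779763; compare with U = 19147/58280 (approx. 0.328535)
U <= bound, so schedulable by RM sufficient condition.

0.3285


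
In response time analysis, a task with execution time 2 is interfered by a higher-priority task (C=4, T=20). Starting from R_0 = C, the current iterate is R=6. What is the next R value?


R_next = C + ceil(R_prev / T_hp) * C_hp
ceil(6 / 20) = ceil(0.3) = 1
Interference = 1 * 4 = 4
R_next = 2 + 4 = 6
R_next = R_prev, so the iteration has converged (response time = 6).

6


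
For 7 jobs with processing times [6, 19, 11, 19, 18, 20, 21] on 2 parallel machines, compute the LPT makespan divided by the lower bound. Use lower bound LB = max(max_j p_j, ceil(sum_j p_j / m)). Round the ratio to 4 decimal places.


LPT order: [21, 20, 19, 19, 18, 11, 6]
Machine loads after assignment: [57, 57]
LPT makespan = 57
Lower bound = max(max_job, ceil(total/2)) = max(21, 57) = 57
Ratio = 57 / 57 = 1.0

1.0


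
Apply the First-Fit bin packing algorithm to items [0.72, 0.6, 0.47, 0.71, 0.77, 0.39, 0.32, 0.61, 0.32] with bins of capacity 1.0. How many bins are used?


Place items sequentially using First-Fit:
  Item 0.72 -> new Bin 1
  Item 0.6 -> new Bin 2
  Item 0.47 -> new Bin 3
  Item 0.71 -> new Bin 4
  Item 0.77 -> new Bin 5
  Item 0.39 -> Bin 2 (now 0.99)
  Item 0.32 -> Bin 3 (now 0.79)
  Item 0.61 -> new Bin 6
  Item 0.32 -> Bin 6 (now 0.93)
Total bins used = 6

6


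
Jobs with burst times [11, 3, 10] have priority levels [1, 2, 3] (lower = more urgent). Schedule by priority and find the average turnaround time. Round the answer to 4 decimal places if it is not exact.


Sort by priority (ascending = highest first):
Order: [(1, 11), (2, 3), (3, 10)]
Completion times:
  Priority 1, burst=11, C=11
  Priority 2, burst=3, C=14
  Priority 3, burst=10, C=24
Average turnaround = 49/3 = 16.3333

16.3333


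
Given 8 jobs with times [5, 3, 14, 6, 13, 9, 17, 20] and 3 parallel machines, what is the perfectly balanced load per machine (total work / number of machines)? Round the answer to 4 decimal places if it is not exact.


Total processing time = 5 + 3 + 14 + 6 + 13 + 9 + 17 + 20 = 87
Number of machines = 3
Ideal balanced load = 87 / 3 = 29.0

29.0
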